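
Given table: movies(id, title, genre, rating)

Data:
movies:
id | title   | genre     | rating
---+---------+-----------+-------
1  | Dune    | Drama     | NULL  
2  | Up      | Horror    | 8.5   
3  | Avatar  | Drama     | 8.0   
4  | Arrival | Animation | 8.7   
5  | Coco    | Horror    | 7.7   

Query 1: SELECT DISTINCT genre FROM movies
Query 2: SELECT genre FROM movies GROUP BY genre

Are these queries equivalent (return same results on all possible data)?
Yes, equivalent

Both queries return: [('Animation',), ('Drama',), ('Horror',)]

Reason: Both get unique genres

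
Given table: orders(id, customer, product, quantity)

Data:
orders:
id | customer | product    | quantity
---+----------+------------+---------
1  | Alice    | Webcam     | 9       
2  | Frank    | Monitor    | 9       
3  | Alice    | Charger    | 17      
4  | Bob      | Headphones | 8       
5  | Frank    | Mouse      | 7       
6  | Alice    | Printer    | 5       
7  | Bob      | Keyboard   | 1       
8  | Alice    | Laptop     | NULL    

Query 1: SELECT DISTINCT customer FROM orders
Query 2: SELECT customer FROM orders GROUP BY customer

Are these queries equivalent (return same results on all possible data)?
Yes, equivalent

Both queries return: [('Alice',), ('Bob',), ('Frank',)]

Reason: Both get unique customers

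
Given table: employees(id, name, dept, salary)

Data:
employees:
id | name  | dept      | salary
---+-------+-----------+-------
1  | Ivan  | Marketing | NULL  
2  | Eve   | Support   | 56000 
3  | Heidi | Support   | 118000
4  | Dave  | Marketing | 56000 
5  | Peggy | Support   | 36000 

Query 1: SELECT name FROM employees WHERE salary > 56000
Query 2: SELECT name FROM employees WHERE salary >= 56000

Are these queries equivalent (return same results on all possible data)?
No, not equivalent

Query 1 returns: [('Heidi',)]
Query 2 returns: [('Eve',), ('Heidi',), ('Dave',)]

Reason: > vs >= gives different results when salary = 56000 exists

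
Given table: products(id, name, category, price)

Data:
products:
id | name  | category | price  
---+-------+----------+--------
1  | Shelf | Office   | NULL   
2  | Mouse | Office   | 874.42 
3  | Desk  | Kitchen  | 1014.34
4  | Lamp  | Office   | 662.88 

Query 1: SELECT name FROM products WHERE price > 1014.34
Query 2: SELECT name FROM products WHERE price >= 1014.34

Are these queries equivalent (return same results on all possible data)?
No, not equivalent

Query 1 returns: []
Query 2 returns: [('Desk',)]

Reason: > vs >= gives different results when price = 1014.34 exists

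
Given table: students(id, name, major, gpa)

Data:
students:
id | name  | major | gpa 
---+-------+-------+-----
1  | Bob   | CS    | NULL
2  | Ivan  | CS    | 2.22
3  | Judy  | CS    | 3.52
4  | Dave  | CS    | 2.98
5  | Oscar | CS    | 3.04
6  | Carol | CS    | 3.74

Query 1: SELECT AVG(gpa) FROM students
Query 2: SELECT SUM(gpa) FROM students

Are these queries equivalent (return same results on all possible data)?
No, not equivalent

Query 1 returns: [(3.1,)]
Query 2 returns: [(15.5,)]

Reason: AVG vs SUM give different aggregate values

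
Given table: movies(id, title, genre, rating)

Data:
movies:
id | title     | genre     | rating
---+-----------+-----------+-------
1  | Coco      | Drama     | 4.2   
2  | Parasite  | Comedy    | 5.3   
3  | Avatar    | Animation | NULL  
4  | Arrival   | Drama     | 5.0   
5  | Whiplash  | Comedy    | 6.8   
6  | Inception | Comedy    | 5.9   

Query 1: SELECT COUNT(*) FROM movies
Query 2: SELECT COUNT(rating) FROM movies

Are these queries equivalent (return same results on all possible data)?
No, not equivalent

Query 1 returns: [(6,)]
Query 2 returns: [(5,)]

Reason: COUNT(*) includes NULLs, COUNT(column) excludes them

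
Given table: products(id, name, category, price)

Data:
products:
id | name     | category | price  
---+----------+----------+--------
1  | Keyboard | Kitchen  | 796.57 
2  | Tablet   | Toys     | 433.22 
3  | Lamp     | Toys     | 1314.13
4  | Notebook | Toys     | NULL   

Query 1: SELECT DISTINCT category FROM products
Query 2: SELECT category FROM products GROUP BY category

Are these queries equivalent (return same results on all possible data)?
Yes, equivalent

Both queries return: [('Kitchen',), ('Toys',)]

Reason: Both get unique categorys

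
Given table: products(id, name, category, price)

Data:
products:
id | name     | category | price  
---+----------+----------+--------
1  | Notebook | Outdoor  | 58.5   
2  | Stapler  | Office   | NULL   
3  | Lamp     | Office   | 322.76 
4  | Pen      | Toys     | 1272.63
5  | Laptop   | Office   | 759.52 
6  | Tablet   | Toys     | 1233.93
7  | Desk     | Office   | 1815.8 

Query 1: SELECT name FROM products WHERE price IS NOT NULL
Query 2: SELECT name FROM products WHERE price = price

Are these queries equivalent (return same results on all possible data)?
Yes, equivalent

Both queries return: [('Desk',), ('Lamp',), ('Laptop',), ('Notebook',), ('Pen',), ('Tablet',)]

Reason: IS NOT NULL vs self-equality (both exclude NULLs)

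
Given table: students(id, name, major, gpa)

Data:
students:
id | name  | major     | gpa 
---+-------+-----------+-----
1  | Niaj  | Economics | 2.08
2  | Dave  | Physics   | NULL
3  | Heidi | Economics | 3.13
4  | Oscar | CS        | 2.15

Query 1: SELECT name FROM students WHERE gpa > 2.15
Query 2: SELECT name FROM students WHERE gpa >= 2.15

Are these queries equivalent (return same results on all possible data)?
No, not equivalent

Query 1 returns: [('Heidi',)]
Query 2 returns: [('Heidi',), ('Oscar',)]

Reason: > vs >= gives different results when gpa = 2.15 exists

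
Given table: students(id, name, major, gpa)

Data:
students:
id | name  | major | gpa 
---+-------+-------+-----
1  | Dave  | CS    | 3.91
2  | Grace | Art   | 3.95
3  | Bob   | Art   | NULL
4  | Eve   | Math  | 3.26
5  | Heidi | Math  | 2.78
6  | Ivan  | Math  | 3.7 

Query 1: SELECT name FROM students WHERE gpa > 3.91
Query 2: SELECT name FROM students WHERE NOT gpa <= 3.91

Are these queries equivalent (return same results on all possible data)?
Yes, equivalent

Both queries return: [('Grace',)]

Reason: Both filter gpa > 3.91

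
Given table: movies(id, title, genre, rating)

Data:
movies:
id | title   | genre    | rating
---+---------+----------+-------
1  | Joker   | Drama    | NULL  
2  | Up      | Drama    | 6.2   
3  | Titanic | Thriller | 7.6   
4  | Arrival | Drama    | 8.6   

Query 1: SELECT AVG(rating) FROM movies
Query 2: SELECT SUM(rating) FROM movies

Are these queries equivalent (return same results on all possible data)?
No, not equivalent

Query 1 returns: [(7.466666666666666,)]
Query 2 returns: [(22.4,)]

Reason: AVG vs SUM give different aggregate values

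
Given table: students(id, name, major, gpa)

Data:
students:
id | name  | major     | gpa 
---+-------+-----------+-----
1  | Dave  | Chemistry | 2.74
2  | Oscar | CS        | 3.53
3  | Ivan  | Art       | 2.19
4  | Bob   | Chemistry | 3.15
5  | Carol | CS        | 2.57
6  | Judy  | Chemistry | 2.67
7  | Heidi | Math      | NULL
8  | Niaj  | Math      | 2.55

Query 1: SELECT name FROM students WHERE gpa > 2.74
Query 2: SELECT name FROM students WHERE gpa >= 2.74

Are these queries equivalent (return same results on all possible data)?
No, not equivalent

Query 1 returns: [('Oscar',), ('Bob',)]
Query 2 returns: [('Dave',), ('Oscar',), ('Bob',)]

Reason: > vs >= gives different results when gpa = 2.74 exists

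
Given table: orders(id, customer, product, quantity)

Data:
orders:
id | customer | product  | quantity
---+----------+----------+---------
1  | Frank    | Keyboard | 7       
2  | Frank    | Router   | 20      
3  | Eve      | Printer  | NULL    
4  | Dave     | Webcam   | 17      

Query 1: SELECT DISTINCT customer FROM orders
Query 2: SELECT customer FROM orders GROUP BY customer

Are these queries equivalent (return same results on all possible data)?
Yes, equivalent

Both queries return: [('Dave',), ('Eve',), ('Frank',)]

Reason: Both get unique customers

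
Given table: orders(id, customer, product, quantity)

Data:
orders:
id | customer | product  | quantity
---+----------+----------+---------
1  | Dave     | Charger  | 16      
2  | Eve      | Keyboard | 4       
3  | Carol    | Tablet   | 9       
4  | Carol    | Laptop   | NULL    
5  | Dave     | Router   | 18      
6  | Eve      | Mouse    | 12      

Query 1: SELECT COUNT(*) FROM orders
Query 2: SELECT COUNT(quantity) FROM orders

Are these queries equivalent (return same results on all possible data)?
No, not equivalent

Query 1 returns: [(6,)]
Query 2 returns: [(5,)]

Reason: COUNT(*) includes NULLs, COUNT(column) excludes them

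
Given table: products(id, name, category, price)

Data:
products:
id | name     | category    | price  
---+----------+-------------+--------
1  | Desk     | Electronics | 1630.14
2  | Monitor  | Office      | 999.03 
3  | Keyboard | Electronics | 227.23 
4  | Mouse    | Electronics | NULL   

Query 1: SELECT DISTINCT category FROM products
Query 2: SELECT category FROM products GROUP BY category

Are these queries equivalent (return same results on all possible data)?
Yes, equivalent

Both queries return: [('Electronics',), ('Office',)]

Reason: Both get unique categorys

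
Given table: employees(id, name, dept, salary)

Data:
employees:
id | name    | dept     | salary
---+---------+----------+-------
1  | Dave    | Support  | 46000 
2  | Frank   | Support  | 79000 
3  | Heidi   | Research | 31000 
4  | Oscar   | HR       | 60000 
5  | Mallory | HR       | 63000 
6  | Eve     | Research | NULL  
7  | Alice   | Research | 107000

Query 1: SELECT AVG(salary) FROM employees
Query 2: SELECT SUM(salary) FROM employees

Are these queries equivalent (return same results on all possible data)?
No, not equivalent

Query 1 returns: [(64333.333333333336,)]
Query 2 returns: [(386000,)]

Reason: AVG vs SUM give different aggregate values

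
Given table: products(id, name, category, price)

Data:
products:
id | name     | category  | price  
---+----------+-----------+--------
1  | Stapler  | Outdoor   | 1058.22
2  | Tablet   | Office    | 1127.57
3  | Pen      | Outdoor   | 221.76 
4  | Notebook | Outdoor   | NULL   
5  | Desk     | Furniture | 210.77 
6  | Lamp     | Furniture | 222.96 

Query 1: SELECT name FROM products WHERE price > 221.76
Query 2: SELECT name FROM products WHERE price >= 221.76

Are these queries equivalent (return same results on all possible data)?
No, not equivalent

Query 1 returns: [('Stapler',), ('Tablet',), ('Lamp',)]
Query 2 returns: [('Stapler',), ('Tablet',), ('Pen',), ('Lamp',)]

Reason: > vs >= gives different results when price = 221.76 exists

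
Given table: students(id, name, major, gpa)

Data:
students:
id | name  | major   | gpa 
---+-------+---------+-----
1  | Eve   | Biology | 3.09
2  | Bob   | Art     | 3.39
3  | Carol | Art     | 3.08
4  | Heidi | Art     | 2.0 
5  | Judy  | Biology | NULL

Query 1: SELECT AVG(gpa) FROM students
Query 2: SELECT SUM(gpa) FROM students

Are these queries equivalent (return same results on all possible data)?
No, not equivalent

Query 1 returns: [(2.89,)]
Query 2 returns: [(11.56,)]

Reason: AVG vs SUM give different aggregate values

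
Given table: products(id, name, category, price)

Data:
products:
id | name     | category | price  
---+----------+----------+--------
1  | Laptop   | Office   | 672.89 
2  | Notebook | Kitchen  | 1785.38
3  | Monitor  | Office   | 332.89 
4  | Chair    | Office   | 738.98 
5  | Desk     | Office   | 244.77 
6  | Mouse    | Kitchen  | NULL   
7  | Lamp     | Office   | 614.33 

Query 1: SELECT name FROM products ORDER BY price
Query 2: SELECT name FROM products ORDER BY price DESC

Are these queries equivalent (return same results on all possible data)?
No, not equivalent

Query 1 returns: [('Mouse',), ('Desk',), ('Monitor',), ('Lamp',), ('Laptop',), ('Chair',), ('Notebook',)]
Query 2 returns: [('Notebook',), ('Chair',), ('Laptop',), ('Lamp',), ('Monitor',), ('Desk',), ('Mouse',)]

Reason: ASC vs DESC gives opposite ordering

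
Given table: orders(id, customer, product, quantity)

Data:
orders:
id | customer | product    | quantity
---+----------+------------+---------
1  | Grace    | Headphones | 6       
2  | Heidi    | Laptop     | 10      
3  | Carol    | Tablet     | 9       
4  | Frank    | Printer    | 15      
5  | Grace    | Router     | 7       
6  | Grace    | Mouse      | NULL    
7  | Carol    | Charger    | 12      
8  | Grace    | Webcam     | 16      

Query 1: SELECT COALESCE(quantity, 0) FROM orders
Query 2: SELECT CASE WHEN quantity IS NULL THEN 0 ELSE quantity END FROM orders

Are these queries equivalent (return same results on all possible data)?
Yes, equivalent

Both queries return: [(0,), (6,), (7,), (9,), (10,), (12,), (15,), (16,)]

Reason: COALESCE vs CASE for NULL handling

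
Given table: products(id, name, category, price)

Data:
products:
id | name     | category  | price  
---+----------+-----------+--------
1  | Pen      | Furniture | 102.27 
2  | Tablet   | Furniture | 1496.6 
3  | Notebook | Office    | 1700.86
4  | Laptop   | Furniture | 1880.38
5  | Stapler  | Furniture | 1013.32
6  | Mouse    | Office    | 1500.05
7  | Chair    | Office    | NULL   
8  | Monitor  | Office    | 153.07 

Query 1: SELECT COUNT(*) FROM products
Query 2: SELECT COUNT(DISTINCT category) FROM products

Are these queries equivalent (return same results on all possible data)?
No, not equivalent

Query 1 returns: [(8,)]
Query 2 returns: [(2,)]

Reason: COUNT(*) counts rows, COUNT(DISTINCT category) counts unique categorys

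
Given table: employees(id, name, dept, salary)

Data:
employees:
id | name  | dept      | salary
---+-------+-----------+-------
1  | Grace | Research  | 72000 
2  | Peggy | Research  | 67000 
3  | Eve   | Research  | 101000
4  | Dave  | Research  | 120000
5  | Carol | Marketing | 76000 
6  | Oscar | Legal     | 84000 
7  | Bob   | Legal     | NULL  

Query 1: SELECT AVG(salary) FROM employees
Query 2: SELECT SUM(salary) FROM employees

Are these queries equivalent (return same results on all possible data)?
No, not equivalent

Query 1 returns: [(86666.66666666667,)]
Query 2 returns: [(520000,)]

Reason: AVG vs SUM give different aggregate values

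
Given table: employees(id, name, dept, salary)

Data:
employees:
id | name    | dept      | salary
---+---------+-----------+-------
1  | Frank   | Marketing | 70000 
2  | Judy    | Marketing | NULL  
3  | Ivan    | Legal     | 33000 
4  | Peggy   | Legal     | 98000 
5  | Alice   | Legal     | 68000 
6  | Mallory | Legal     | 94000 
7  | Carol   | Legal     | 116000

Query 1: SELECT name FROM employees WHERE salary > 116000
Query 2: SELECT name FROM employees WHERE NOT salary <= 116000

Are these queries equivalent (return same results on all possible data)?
Yes, equivalent

Both queries return: []

Reason: Both filter salary > 116000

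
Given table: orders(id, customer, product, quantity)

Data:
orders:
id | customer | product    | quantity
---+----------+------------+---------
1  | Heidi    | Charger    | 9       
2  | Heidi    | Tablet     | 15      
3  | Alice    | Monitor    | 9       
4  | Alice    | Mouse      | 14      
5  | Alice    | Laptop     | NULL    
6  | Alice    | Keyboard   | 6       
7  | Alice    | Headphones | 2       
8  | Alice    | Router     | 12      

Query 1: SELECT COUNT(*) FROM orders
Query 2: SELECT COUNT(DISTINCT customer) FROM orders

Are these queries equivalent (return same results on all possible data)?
No, not equivalent

Query 1 returns: [(8,)]
Query 2 returns: [(2,)]

Reason: COUNT(*) counts rows, COUNT(DISTINCT customer) counts unique customers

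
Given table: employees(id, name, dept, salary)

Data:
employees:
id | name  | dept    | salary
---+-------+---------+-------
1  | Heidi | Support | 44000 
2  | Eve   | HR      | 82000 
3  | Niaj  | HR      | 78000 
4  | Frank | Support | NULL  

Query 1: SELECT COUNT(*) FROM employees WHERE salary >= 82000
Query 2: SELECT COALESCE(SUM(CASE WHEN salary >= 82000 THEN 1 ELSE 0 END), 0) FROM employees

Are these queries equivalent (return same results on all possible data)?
Yes, equivalent

Both queries return: [(1,)]

Reason: COUNT with WHERE vs conditional SUM (COALESCE handles empty-table NULL)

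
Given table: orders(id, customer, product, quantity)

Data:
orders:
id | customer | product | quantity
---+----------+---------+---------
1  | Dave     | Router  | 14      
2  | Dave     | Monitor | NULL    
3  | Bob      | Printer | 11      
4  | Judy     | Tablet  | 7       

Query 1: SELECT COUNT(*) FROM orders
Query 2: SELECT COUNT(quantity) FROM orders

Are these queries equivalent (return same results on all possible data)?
No, not equivalent

Query 1 returns: [(4,)]
Query 2 returns: [(3,)]

Reason: COUNT(*) includes NULLs, COUNT(column) excludes them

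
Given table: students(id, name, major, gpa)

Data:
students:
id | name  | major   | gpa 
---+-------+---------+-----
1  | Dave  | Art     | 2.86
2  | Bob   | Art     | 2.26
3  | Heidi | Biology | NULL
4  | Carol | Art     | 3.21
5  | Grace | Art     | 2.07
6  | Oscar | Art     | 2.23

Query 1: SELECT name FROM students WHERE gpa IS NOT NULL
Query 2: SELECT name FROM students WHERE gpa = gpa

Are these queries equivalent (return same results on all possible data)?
Yes, equivalent

Both queries return: [('Bob',), ('Carol',), ('Dave',), ('Grace',), ('Oscar',)]

Reason: IS NOT NULL vs self-equality (both exclude NULLs)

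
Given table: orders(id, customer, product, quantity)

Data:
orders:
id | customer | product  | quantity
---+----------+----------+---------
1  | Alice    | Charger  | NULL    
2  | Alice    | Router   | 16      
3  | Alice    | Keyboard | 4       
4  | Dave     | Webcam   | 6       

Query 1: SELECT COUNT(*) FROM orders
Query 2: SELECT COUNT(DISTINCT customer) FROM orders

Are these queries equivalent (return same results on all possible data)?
No, not equivalent

Query 1 returns: [(4,)]
Query 2 returns: [(2,)]

Reason: COUNT(*) counts rows, COUNT(DISTINCT customer) counts unique customers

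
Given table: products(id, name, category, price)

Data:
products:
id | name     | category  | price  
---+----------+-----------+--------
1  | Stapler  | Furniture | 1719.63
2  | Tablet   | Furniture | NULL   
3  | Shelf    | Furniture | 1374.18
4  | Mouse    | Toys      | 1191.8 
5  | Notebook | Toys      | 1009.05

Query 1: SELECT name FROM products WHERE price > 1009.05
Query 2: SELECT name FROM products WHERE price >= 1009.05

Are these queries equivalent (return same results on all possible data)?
No, not equivalent

Query 1 returns: [('Stapler',), ('Shelf',), ('Mouse',)]
Query 2 returns: [('Stapler',), ('Shelf',), ('Mouse',), ('Notebook',)]

Reason: > vs >= gives different results when price = 1009.05 exists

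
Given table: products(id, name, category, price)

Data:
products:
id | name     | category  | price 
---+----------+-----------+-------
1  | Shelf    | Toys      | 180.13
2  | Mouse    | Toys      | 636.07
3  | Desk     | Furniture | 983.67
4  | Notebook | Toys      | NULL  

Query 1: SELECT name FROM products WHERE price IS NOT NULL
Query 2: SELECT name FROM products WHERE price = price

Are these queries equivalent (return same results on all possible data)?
Yes, equivalent

Both queries return: [('Desk',), ('Mouse',), ('Shelf',)]

Reason: IS NOT NULL vs self-equality (both exclude NULLs)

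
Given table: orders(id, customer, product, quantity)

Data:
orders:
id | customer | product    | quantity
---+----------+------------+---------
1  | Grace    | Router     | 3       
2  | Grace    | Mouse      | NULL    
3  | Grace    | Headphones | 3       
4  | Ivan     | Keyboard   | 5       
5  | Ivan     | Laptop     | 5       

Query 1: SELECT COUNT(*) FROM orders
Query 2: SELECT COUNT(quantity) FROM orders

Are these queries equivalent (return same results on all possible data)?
No, not equivalent

Query 1 returns: [(5,)]
Query 2 returns: [(4,)]

Reason: COUNT(*) includes NULLs, COUNT(column) excludes them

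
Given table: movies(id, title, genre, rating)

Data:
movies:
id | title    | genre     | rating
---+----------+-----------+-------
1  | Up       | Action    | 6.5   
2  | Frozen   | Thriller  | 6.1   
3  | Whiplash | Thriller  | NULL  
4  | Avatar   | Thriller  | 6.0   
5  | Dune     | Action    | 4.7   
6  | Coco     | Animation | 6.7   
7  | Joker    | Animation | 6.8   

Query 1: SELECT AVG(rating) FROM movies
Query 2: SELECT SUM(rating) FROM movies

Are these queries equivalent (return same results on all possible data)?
No, not equivalent

Query 1 returns: [(6.133333333333333,)]
Query 2 returns: [(36.8,)]

Reason: AVG vs SUM give different aggregate values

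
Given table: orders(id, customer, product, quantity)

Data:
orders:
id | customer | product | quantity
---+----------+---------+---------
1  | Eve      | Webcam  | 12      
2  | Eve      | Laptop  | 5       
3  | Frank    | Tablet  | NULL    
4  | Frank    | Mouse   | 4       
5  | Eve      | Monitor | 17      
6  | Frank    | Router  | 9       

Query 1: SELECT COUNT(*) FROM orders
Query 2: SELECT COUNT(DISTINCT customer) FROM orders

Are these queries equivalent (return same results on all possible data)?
No, not equivalent

Query 1 returns: [(6,)]
Query 2 returns: [(2,)]

Reason: COUNT(*) counts rows, COUNT(DISTINCT customer) counts unique customers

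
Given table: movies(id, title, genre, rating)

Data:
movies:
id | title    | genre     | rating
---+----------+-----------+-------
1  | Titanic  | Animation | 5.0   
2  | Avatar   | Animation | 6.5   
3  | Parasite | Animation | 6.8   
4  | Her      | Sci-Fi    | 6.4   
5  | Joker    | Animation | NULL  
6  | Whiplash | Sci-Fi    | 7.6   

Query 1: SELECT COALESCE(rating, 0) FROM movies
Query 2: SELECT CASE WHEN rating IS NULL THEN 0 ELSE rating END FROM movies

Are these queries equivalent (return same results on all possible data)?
Yes, equivalent

Both queries return: [(0,), (5.0,), (6.4,), (6.5,), (6.8,), (7.6,)]

Reason: COALESCE vs CASE for NULL handling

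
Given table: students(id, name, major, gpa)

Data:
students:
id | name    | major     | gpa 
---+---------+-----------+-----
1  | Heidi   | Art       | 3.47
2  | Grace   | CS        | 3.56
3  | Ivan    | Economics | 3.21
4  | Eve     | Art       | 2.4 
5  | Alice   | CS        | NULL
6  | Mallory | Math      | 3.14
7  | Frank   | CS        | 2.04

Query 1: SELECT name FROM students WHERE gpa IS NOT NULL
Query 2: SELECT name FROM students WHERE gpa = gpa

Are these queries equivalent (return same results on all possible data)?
Yes, equivalent

Both queries return: [('Eve',), ('Frank',), ('Grace',), ('Heidi',), ('Ivan',), ('Mallory',)]

Reason: IS NOT NULL vs self-equality (both exclude NULLs)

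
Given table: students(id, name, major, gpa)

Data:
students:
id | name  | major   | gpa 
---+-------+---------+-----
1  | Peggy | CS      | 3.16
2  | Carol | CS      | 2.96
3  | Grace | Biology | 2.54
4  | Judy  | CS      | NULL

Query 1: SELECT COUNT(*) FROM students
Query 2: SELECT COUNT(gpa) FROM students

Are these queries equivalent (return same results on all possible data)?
No, not equivalent

Query 1 returns: [(4,)]
Query 2 returns: [(3,)]

Reason: COUNT(*) includes NULLs, COUNT(column) excludes them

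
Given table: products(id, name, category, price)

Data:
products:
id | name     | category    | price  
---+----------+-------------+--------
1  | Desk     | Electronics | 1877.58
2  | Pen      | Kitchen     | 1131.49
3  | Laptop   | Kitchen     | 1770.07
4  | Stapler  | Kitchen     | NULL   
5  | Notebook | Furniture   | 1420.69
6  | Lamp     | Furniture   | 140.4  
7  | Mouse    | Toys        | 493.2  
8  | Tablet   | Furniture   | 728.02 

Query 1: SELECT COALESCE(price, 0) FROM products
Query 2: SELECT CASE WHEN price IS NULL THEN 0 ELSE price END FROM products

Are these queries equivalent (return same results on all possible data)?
Yes, equivalent

Both queries return: [(0,), (140.4,), (493.2,), (728.02,), (1131.49,), (1420.69,), (1770.07,), (1877.58,)]

Reason: COALESCE vs CASE for NULL handling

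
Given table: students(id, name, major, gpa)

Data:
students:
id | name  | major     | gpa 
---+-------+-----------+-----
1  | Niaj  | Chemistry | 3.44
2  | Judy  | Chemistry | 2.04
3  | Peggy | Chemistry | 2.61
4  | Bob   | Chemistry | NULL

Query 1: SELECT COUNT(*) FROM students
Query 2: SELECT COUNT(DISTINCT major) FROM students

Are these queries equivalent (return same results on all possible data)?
No, not equivalent

Query 1 returns: [(4,)]
Query 2 returns: [(1,)]

Reason: COUNT(*) counts rows, COUNT(DISTINCT major) counts unique majors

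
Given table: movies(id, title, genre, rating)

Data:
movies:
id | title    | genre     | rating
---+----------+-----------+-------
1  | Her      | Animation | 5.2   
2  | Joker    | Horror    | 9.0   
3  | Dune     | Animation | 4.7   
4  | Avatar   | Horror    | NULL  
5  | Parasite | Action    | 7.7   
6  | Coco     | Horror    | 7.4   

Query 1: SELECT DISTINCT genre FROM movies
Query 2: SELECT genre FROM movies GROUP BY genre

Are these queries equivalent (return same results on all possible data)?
Yes, equivalent

Both queries return: [('Action',), ('Animation',), ('Horror',)]

Reason: Both get unique genres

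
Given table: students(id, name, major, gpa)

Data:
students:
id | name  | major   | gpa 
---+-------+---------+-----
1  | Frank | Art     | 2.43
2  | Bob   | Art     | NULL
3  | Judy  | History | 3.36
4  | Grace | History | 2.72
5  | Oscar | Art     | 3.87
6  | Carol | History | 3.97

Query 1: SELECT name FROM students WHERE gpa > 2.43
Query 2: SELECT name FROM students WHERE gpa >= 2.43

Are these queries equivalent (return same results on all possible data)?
No, not equivalent

Query 1 returns: [('Judy',), ('Grace',), ('Oscar',), ('Carol',)]
Query 2 returns: [('Frank',), ('Judy',), ('Grace',), ('Oscar',), ('Carol',)]

Reason: > vs >= gives different results when gpa = 2.43 exists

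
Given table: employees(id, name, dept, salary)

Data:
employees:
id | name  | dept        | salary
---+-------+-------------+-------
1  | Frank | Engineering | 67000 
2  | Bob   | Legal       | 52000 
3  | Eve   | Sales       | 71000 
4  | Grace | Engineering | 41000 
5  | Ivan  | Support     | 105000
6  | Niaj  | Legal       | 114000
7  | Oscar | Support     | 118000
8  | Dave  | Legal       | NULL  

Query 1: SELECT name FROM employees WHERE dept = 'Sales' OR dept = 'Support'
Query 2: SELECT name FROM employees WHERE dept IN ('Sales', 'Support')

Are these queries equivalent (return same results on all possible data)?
Yes, equivalent

Both queries return: [('Eve',), ('Ivan',), ('Oscar',)]

Reason: OR vs IN are equivalent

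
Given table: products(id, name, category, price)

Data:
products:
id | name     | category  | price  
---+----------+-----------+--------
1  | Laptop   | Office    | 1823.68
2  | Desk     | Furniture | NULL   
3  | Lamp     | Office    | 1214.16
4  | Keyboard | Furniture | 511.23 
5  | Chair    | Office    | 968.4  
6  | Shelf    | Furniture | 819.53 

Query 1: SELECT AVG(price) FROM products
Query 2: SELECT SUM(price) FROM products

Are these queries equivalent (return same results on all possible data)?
No, not equivalent

Query 1 returns: [(1067.4,)]
Query 2 returns: [(5337.0,)]

Reason: AVG vs SUM give different aggregate values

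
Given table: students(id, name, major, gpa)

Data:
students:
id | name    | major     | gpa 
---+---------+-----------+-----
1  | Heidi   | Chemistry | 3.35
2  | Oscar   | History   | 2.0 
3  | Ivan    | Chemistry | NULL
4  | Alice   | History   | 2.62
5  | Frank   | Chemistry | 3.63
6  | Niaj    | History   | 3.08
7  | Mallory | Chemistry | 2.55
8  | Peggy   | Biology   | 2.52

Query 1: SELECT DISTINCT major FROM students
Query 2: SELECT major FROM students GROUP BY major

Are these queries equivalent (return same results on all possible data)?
Yes, equivalent

Both queries return: [('Biology',), ('Chemistry',), ('History',)]

Reason: Both get unique majors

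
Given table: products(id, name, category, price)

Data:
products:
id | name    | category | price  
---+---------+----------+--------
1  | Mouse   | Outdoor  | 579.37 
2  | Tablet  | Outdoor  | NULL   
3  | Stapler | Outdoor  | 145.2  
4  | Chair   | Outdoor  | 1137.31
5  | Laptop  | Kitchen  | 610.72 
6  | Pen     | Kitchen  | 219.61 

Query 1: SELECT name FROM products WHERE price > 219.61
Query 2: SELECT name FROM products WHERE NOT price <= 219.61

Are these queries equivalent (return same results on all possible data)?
Yes, equivalent

Both queries return: [('Chair',), ('Laptop',), ('Mouse',)]

Reason: Both filter price > 219.61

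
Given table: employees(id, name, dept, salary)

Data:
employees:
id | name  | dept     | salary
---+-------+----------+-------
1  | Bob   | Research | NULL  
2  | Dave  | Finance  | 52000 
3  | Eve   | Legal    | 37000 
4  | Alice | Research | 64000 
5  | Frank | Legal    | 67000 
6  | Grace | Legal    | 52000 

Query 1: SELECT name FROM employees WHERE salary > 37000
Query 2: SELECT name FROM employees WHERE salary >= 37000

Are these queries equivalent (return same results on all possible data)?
No, not equivalent

Query 1 returns: [('Dave',), ('Alice',), ('Frank',), ('Grace',)]
Query 2 returns: [('Dave',), ('Eve',), ('Alice',), ('Frank',), ('Grace',)]

Reason: > vs >= gives different results when salary = 37000 exists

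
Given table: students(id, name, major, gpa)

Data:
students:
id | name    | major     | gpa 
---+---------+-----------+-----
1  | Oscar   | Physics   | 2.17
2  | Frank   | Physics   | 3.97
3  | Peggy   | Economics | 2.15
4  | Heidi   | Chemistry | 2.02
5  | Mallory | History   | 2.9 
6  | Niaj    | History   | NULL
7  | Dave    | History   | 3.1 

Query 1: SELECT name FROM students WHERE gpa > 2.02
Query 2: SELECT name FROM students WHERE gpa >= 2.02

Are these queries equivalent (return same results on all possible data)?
No, not equivalent

Query 1 returns: [('Oscar',), ('Frank',), ('Peggy',), ('Mallory',), ('Dave',)]
Query 2 returns: [('Oscar',), ('Frank',), ('Peggy',), ('Heidi',), ('Mallory',), ('Dave',)]

Reason: > vs >= gives different results when gpa = 2.02 exists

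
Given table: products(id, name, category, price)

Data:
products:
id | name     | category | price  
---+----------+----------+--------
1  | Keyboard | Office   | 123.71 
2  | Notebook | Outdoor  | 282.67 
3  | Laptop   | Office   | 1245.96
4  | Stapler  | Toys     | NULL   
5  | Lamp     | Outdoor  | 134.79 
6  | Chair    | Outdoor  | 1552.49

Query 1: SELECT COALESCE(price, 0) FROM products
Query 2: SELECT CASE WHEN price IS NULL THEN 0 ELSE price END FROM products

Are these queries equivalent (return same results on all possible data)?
Yes, equivalent

Both queries return: [(0,), (123.71,), (134.79,), (282.67,), (1245.96,), (1552.49,)]

Reason: COALESCE vs CASE for NULL handling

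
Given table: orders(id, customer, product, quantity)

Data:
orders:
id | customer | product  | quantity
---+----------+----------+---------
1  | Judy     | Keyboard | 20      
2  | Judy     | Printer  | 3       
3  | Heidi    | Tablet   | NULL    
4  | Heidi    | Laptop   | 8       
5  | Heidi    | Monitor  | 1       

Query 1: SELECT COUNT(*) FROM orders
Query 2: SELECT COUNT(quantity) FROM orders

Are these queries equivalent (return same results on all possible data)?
No, not equivalent

Query 1 returns: [(5,)]
Query 2 returns: [(4,)]

Reason: COUNT(*) includes NULLs, COUNT(column) excludes them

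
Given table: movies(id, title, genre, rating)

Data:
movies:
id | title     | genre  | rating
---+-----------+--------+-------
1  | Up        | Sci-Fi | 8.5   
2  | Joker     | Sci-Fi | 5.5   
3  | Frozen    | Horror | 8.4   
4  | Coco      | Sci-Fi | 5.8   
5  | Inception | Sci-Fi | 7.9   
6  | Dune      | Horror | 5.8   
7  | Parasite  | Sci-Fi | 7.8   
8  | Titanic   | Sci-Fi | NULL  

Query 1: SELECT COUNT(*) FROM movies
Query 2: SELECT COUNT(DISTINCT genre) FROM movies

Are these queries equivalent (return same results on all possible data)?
No, not equivalent

Query 1 returns: [(8,)]
Query 2 returns: [(2,)]

Reason: COUNT(*) counts rows, COUNT(DISTINCT genre) counts unique genres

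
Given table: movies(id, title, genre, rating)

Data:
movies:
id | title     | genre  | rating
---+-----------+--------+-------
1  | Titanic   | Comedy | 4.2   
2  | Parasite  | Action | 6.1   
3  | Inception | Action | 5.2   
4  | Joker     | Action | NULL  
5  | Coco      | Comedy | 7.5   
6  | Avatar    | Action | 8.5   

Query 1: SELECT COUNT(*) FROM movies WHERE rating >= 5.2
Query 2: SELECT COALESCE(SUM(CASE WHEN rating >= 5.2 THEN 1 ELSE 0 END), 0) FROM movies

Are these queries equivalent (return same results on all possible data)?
Yes, equivalent

Both queries return: [(4,)]

Reason: COUNT with WHERE vs conditional SUM (COALESCE handles empty-table NULL)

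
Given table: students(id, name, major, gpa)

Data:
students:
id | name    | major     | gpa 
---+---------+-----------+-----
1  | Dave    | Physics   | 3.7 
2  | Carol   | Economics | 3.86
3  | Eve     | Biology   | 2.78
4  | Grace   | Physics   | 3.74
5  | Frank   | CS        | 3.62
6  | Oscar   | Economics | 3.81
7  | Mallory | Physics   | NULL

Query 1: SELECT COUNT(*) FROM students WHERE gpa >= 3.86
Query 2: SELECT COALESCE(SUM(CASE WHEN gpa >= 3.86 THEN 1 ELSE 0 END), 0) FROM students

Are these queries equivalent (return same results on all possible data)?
Yes, equivalent

Both queries return: [(1,)]

Reason: COUNT with WHERE vs conditional SUM (COALESCE handles empty-table NULL)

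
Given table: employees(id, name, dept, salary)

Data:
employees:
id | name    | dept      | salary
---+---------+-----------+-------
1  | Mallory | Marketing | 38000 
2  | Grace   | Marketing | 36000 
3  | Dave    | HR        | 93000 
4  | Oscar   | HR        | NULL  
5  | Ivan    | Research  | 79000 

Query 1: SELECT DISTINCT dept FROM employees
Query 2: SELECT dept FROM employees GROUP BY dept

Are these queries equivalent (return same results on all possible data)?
Yes, equivalent

Both queries return: [('HR',), ('Marketing',), ('Research',)]

Reason: Both get unique depts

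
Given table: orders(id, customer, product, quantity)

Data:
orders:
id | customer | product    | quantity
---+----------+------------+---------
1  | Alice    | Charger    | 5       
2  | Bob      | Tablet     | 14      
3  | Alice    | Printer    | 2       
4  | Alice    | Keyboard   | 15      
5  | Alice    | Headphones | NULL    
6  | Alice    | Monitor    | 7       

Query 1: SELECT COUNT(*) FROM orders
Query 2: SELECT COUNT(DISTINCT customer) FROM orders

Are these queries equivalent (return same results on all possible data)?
No, not equivalent

Query 1 returns: [(6,)]
Query 2 returns: [(2,)]

Reason: COUNT(*) counts rows, COUNT(DISTINCT customer) counts unique customers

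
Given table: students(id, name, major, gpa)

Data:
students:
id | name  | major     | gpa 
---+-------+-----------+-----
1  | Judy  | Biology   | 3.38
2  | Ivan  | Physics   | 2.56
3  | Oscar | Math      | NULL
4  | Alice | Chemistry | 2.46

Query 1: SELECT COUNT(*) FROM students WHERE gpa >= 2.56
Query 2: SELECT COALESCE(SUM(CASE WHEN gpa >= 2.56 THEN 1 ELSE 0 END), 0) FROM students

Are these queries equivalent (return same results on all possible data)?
Yes, equivalent

Both queries return: [(2,)]

Reason: COUNT with WHERE vs conditional SUM (COALESCE handles empty-table NULL)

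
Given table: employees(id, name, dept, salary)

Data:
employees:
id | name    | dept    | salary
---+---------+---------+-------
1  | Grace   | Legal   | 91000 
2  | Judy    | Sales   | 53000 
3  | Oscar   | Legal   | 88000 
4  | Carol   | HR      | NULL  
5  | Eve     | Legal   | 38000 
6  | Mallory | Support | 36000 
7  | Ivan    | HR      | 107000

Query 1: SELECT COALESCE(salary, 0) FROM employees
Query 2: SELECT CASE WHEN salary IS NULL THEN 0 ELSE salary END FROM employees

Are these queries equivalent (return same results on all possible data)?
Yes, equivalent

Both queries return: [(0,), (36000,), (38000,), (53000,), (88000,), (91000,), (107000,)]

Reason: COALESCE vs CASE for NULL handling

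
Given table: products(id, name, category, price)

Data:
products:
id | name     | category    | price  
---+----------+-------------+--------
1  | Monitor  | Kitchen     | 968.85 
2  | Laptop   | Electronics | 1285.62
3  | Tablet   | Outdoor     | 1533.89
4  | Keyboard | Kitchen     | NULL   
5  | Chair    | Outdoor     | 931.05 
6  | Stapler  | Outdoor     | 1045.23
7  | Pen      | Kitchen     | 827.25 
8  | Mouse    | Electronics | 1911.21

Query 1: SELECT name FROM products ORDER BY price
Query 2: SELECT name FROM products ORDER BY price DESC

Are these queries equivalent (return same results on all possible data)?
No, not equivalent

Query 1 returns: [('Keyboard',), ('Pen',), ('Chair',), ('Monitor',), ('Stapler',), ('Laptop',), ('Tablet',), ('Mouse',)]
Query 2 returns: [('Mouse',), ('Tablet',), ('Laptop',), ('Stapler',), ('Monitor',), ('Chair',), ('Pen',), ('Keyboard',)]

Reason: ASC vs DESC gives opposite ordering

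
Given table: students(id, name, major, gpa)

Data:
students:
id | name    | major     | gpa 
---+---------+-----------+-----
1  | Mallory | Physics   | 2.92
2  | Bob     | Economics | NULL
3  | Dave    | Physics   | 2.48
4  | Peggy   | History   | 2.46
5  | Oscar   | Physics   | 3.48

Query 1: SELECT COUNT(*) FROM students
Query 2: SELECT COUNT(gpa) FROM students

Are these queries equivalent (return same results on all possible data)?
No, not equivalent

Query 1 returns: [(5,)]
Query 2 returns: [(4,)]

Reason: COUNT(*) includes NULLs, COUNT(column) excludes them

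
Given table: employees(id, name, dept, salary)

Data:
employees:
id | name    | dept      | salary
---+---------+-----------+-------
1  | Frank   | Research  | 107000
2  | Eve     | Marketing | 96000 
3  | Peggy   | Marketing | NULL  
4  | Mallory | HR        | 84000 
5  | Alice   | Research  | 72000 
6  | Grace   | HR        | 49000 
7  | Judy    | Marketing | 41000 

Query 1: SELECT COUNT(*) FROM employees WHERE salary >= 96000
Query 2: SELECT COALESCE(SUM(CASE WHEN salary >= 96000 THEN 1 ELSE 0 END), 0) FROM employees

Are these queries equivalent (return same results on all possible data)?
Yes, equivalent

Both queries return: [(2,)]

Reason: COUNT with WHERE vs conditional SUM (COALESCE handles empty-table NULL)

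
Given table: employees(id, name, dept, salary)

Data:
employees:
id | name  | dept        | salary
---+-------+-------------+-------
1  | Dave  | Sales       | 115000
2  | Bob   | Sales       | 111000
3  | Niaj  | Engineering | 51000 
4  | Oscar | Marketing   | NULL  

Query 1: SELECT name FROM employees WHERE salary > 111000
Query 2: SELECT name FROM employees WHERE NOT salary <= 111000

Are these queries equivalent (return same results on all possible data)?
Yes, equivalent

Both queries return: [('Dave',)]

Reason: Both filter salary > 111000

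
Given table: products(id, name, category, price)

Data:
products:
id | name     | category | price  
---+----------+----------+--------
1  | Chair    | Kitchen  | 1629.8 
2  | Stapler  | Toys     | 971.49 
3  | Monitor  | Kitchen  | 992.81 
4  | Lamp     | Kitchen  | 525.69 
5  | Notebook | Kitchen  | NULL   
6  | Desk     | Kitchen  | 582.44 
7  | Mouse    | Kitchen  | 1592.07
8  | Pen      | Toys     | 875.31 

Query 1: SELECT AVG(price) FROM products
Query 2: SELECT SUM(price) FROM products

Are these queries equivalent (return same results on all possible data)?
No, not equivalent

Query 1 returns: [(1024.23,)]
Query 2 returns: [(7169.61,)]

Reason: AVG vs SUM give different aggregate values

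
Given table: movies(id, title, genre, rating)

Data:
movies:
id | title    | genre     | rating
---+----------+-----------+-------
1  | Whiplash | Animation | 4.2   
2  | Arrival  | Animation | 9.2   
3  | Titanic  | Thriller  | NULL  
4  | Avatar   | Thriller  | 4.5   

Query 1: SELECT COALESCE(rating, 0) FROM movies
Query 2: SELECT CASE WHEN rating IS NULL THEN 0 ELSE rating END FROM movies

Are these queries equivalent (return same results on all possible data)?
Yes, equivalent

Both queries return: [(0,), (4.2,), (4.5,), (9.2,)]

Reason: COALESCE vs CASE for NULL handling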